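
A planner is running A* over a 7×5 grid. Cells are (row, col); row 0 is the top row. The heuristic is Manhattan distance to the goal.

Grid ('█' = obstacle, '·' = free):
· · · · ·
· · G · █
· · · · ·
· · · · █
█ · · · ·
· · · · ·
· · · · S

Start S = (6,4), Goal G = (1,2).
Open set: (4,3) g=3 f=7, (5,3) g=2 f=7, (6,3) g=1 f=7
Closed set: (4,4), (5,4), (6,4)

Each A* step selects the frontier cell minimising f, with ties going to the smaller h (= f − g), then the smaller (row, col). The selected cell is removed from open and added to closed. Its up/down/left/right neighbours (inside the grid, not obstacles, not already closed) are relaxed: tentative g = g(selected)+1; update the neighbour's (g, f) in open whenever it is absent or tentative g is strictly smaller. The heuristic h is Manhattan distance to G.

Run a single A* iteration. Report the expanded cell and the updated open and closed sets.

step 1: expand (4,3) (f=7, h=4) → closed; open now [(3,3) g=4 f=7, (4,2) g=4 f=7, (5,3) g=2 f=7, (6,3) g=1 f=7]

expanded=(4,3); open=[(3,3) g=4 f=7, (4,2) g=4 f=7, (5,3) g=2 f=7, (6,3) g=1 f=7]; closed=[(4,3), (4,4), (5,4), (6,4)]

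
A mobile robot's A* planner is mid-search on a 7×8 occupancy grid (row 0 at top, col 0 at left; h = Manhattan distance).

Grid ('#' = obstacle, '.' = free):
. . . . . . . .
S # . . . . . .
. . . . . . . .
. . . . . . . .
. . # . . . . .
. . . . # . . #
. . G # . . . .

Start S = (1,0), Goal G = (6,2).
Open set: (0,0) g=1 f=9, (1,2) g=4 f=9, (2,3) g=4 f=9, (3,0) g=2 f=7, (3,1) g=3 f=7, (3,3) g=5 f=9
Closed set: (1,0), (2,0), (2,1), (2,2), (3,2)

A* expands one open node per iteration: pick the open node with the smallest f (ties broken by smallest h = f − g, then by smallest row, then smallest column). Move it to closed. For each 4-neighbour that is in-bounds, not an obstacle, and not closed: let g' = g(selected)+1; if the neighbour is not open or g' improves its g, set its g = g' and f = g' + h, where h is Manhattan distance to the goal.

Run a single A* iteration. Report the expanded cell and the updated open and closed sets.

step 1: expand (3,1) (f=7, h=4) → closed; open now [(0,0) g=1 f=9, (1,2) g=4 f=9, (2,3) g=4 f=9, (3,0) g=2 f=7, (3,3) g=5 f=9, (4,1) g=4 f=7]

expanded=(3,1); open=[(0,0) g=1 f=9, (1,2) g=4 f=9, (2,3) g=4 f=9, (3,0) g=2 f=7, (3,3) g=5 f=9, (4,1) g=4 f=7]; closed=[(1,0), (2,0), (2,1), (2,2), (3,1), (3,2)]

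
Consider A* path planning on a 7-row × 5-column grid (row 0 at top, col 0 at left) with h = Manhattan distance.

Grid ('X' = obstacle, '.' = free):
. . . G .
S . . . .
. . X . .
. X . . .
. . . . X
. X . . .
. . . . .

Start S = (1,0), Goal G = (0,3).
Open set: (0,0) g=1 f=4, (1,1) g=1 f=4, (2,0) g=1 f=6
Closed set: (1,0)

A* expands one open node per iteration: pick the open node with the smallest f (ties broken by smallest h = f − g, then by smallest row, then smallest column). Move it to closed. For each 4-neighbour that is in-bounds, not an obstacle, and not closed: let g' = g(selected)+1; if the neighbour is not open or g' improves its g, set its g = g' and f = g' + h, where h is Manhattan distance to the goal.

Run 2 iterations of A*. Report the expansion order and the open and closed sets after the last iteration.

step 1: expand (0,0) (f=4, h=3) → closed; open now [(0,1) g=2 f=4, (1,1) g=1 f=4, (2,0) g=1 f=6]
step 2: expand (0,1) (f=4, h=2) → closed; open now [(0,2) g=3 f=4, (1,1) g=1 f=4, (2,0) g=1 f=6]

order=[(0,0) → (0,1)]; open=[(0,2) g=3 f=4, (1,1) g=1 f=4, (2,0) g=1 f=6]; closed=[(0,0), (0,1), (1,0)]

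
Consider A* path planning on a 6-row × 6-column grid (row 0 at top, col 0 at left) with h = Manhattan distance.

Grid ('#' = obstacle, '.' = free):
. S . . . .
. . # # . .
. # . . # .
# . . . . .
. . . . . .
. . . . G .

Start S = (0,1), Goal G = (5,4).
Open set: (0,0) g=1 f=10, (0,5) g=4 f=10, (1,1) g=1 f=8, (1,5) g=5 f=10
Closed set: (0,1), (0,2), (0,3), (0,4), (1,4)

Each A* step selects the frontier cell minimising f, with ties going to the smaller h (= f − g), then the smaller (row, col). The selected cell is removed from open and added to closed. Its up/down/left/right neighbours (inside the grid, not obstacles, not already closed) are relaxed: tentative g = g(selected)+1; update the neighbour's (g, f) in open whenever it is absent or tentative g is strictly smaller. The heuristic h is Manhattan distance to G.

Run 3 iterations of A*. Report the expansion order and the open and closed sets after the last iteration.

step 1: expand (1,1) (f=8, h=7) → closed; open now [(0,0) g=1 f=10, (0,5) g=4 f=10, (1,0) g=2 f=10, (1,5) g=5 f=10]
step 2: expand (1,5) (f=10, h=5) → closed; open now [(0,0) g=1 f=10, (0,5) g=4 f=10, (1,0) g=2 f=10, (2,5) g=6 f=10]
step 3: expand (2,5) (f=10, h=4) → closed; open now [(0,0) g=1 f=10, (0,5) g=4 f=10, (1,0) g=2 f=10, (3,5) g=7 f=10]

order=[(1,1) → (1,5) → (2,5)]; open=[(0,0) g=1 f=10, (0,5) g=4 f=10, (1,0) g=2 f=10, (3,5) g=7 f=10]; closed=[(0,1), (0,2), (0,3), (0,4), (1,1), (1,4), (1,5), (2,5)]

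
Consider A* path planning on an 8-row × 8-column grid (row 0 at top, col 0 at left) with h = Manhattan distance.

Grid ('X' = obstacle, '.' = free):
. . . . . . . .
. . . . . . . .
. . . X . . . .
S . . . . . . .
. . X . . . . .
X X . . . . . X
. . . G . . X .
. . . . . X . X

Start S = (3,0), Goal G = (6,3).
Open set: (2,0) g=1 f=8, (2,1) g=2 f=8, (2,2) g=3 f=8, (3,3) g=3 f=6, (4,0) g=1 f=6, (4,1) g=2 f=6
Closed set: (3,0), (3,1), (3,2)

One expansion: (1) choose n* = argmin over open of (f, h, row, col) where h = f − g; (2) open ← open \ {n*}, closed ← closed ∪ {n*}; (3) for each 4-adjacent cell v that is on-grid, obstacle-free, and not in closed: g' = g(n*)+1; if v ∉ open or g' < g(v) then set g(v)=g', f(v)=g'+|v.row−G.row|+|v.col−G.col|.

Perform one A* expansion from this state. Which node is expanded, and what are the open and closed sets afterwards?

step 1: expand (3,3) (f=6, h=3) → closed; open now [(2,0) g=1 f=8, (2,1) g=2 f=8, (2,2) g=3 f=8, (3,4) g=4 f=8, (4,0) g=1 f=6, (4,1) g=2 f=6, (4,3) g=4 f=6]

expanded=(3,3); open=[(2,0) g=1 f=8, (2,1) g=2 f=8, (2,2) g=3 f=8, (3,4) g=4 f=8, (4,0) g=1 f=6, (4,1) g=2 f=6, (4,3) g=4 f=6]; closed=[(3,0), (3,1), (3,2), (3,3)]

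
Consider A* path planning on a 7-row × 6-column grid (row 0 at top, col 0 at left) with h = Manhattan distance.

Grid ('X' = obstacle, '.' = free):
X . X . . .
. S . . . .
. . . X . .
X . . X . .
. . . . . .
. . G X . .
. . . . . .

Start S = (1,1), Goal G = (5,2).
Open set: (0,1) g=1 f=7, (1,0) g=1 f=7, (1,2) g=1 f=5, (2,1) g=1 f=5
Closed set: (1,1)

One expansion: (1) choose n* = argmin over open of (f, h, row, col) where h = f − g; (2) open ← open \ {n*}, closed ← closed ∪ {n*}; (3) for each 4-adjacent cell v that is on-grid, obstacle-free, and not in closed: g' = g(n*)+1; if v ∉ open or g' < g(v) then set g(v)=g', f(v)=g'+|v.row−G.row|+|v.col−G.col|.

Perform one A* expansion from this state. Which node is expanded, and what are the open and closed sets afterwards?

step 1: expand (1,2) (f=5, h=4) → closed; open now [(0,1) g=1 f=7, (1,0) g=1 f=7, (1,3) g=2 f=7, (2,1) g=1 f=5, (2,2) g=2 f=5]

expanded=(1,2); open=[(0,1) g=1 f=7, (1,0) g=1 f=7, (1,3) g=2 f=7, (2,1) g=1 f=5, (2,2) g=2 f=5]; closed=[(1,1), (1,2)]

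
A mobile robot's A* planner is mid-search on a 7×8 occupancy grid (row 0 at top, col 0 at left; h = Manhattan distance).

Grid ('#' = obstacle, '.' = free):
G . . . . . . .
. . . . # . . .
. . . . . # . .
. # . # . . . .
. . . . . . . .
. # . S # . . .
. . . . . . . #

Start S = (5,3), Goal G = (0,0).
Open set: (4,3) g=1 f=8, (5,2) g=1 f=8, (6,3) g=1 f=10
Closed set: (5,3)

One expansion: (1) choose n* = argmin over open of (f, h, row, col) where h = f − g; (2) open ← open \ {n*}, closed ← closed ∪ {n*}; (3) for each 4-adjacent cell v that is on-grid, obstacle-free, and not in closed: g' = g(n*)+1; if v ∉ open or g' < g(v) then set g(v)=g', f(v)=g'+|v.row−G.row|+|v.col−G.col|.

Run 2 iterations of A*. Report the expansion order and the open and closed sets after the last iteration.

order=[(4,3) → (4,2)]; open=[(3,2) g=3 f=8, (4,1) g=3 f=8, (4,4) g=2 f=10, (5,2) g=1 f=8, (6,3) g=1 f=10]; closed=[(4,2), (4,3), (5,3)]

step 1: expand (4,3) (f=8, h=7) → closed; open now [(4,2) g=2 f=8, (4,4) g=2 f=10, (5,2) g=1 f=8, (6,3) g=1 f=10]
step 2: expand (4,2) (f=8, h=6) → closed; open now [(3,2) g=3 f=8, (4,1) g=3 f=8, (4,4) g=2 f=10, (5,2) g=1 f=8, (6,3) g=1 f=10]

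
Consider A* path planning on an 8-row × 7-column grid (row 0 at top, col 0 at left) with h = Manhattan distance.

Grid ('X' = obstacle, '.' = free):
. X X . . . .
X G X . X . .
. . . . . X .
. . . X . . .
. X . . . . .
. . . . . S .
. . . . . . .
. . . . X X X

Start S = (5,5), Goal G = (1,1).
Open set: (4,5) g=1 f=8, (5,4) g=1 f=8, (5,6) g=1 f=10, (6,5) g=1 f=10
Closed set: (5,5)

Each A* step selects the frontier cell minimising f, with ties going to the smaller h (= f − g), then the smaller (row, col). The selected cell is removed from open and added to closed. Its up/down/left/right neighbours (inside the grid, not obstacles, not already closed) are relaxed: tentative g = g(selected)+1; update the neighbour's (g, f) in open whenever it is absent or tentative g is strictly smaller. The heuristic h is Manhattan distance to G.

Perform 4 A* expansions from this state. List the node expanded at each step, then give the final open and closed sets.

order=[(4,5) → (3,5) → (3,4) → (2,4)]; open=[(2,3) g=5 f=8, (3,6) g=3 f=10, (4,4) g=2 f=8, (4,6) g=2 f=10, (5,4) g=1 f=8, (5,6) g=1 f=10, (6,5) g=1 f=10]; closed=[(2,4), (3,4), (3,5), (4,5), (5,5)]

step 1: expand (4,5) (f=8, h=7) → closed; open now [(3,5) g=2 f=8, (4,4) g=2 f=8, (4,6) g=2 f=10, (5,4) g=1 f=8, (5,6) g=1 f=10, (6,5) g=1 f=10]
step 2: expand (3,5) (f=8, h=6) → closed; open now [(3,4) g=3 f=8, (3,6) g=3 f=10, (4,4) g=2 f=8, (4,6) g=2 f=10, (5,4) g=1 f=8, (5,6) g=1 f=10, (6,5) g=1 f=10]
step 3: expand (3,4) (f=8, h=5) → closed; open now [(2,4) g=4 f=8, (3,6) g=3 f=10, (4,4) g=2 f=8, (4,6) g=2 f=10, (5,4) g=1 f=8, (5,6) g=1 f=10, (6,5) g=1 f=10]
step 4: expand (2,4) (f=8, h=4) → closed; open now [(2,3) g=5 f=8, (3,6) g=3 f=10, (4,4) g=2 f=8, (4,6) g=2 f=10, (5,4) g=1 f=8, (5,6) g=1 f=10, (6,5) g=1 f=10]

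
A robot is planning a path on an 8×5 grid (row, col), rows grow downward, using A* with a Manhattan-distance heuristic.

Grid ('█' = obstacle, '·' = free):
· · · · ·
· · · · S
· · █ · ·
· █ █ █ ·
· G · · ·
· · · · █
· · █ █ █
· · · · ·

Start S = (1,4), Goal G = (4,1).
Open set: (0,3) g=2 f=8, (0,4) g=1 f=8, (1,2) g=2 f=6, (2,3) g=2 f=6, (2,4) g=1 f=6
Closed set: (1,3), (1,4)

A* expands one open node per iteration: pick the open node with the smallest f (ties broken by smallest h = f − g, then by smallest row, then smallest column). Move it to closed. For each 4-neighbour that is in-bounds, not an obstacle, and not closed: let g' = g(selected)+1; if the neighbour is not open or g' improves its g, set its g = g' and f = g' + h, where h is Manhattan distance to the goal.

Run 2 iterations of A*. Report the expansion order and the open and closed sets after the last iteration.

order=[(1,2) → (1,1)]; open=[(0,1) g=4 f=8, (0,2) g=3 f=8, (0,3) g=2 f=8, (0,4) g=1 f=8, (1,0) g=4 f=8, (2,1) g=4 f=6, (2,3) g=2 f=6, (2,4) g=1 f=6]; closed=[(1,1), (1,2), (1,3), (1,4)]

step 1: expand (1,2) (f=6, h=4) → closed; open now [(0,2) g=3 f=8, (0,3) g=2 f=8, (0,4) g=1 f=8, (1,1) g=3 f=6, (2,3) g=2 f=6, (2,4) g=1 f=6]
step 2: expand (1,1) (f=6, h=3) → closed; open now [(0,1) g=4 f=8, (0,2) g=3 f=8, (0,3) g=2 f=8, (0,4) g=1 f=8, (1,0) g=4 f=8, (2,1) g=4 f=6, (2,3) g=2 f=6, (2,4) g=1 f=6]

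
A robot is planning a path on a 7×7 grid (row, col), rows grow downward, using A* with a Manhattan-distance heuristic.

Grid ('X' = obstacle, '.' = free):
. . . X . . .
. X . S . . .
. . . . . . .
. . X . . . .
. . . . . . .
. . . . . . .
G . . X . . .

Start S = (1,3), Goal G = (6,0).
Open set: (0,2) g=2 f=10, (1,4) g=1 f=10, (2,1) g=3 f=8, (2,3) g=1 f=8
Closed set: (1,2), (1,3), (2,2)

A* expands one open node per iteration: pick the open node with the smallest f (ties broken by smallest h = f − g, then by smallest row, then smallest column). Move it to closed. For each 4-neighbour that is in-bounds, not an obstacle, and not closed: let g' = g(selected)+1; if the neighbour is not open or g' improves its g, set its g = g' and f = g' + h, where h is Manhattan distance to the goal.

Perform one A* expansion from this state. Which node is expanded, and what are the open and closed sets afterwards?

expanded=(2,1); open=[(0,2) g=2 f=10, (1,4) g=1 f=10, (2,0) g=4 f=8, (2,3) g=1 f=8, (3,1) g=4 f=8]; closed=[(1,2), (1,3), (2,1), (2,2)]

step 1: expand (2,1) (f=8, h=5) → closed; open now [(0,2) g=2 f=10, (1,4) g=1 f=10, (2,0) g=4 f=8, (2,3) g=1 f=8, (3,1) g=4 f=8]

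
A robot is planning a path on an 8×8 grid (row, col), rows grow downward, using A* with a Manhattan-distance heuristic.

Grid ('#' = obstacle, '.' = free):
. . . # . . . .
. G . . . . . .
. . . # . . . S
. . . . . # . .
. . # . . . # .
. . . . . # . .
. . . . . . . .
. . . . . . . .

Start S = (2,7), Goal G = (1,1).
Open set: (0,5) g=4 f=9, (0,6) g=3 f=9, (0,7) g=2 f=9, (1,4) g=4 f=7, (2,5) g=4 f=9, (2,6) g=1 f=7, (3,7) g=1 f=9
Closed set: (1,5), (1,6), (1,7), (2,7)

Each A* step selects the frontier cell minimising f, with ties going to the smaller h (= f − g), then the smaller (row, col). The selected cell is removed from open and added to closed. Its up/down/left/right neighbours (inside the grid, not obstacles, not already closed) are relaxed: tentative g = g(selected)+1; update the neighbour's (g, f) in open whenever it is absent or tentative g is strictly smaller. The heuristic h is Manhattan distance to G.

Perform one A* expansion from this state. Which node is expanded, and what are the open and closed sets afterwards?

expanded=(1,4); open=[(0,4) g=5 f=9, (0,5) g=4 f=9, (0,6) g=3 f=9, (0,7) g=2 f=9, (1,3) g=5 f=7, (2,4) g=5 f=9, (2,5) g=4 f=9, (2,6) g=1 f=7, (3,7) g=1 f=9]; closed=[(1,4), (1,5), (1,6), (1,7), (2,7)]

step 1: expand (1,4) (f=7, h=3) → closed; open now [(0,4) g=5 f=9, (0,5) g=4 f=9, (0,6) g=3 f=9, (0,7) g=2 f=9, (1,3) g=5 f=7, (2,4) g=5 f=9, (2,5) g=4 f=9, (2,6) g=1 f=7, (3,7) g=1 f=9]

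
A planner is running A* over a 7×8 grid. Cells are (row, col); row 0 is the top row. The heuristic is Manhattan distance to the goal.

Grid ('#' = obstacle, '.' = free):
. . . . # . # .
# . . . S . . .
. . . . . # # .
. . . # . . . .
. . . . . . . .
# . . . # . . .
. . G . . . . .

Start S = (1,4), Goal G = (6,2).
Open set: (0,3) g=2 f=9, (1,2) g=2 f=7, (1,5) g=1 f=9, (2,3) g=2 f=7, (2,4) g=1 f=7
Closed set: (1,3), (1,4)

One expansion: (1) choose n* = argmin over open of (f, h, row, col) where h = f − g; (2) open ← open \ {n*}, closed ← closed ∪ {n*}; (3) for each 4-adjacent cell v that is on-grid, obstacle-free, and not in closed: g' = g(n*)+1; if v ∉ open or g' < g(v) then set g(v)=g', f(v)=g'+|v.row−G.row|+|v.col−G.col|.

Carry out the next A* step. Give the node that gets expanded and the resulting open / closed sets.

expanded=(1,2); open=[(0,2) g=3 f=9, (0,3) g=2 f=9, (1,1) g=3 f=9, (1,5) g=1 f=9, (2,2) g=3 f=7, (2,3) g=2 f=7, (2,4) g=1 f=7]; closed=[(1,2), (1,3), (1,4)]

step 1: expand (1,2) (f=7, h=5) → closed; open now [(0,2) g=3 f=9, (0,3) g=2 f=9, (1,1) g=3 f=9, (1,5) g=1 f=9, (2,2) g=3 f=7, (2,3) g=2 f=7, (2,4) g=1 f=7]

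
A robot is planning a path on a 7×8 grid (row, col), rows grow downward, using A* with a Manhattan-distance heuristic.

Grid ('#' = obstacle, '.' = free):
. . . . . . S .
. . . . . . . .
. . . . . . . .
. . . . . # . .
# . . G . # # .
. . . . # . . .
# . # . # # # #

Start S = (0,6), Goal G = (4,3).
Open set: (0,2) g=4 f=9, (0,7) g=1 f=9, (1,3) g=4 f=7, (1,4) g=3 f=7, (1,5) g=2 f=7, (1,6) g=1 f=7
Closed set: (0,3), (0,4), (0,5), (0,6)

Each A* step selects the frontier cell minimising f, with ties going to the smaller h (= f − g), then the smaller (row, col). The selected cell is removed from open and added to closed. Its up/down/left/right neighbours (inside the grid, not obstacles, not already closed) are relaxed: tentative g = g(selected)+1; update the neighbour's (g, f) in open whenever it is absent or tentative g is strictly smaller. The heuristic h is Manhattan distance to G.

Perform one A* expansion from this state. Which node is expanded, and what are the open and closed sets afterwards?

expanded=(1,3); open=[(0,2) g=4 f=9, (0,7) g=1 f=9, (1,2) g=5 f=9, (1,4) g=3 f=7, (1,5) g=2 f=7, (1,6) g=1 f=7, (2,3) g=5 f=7]; closed=[(0,3), (0,4), (0,5), (0,6), (1,3)]

step 1: expand (1,3) (f=7, h=3) → closed; open now [(0,2) g=4 f=9, (0,7) g=1 f=9, (1,2) g=5 f=9, (1,4) g=3 f=7, (1,5) g=2 f=7, (1,6) g=1 f=7, (2,3) g=5 f=7]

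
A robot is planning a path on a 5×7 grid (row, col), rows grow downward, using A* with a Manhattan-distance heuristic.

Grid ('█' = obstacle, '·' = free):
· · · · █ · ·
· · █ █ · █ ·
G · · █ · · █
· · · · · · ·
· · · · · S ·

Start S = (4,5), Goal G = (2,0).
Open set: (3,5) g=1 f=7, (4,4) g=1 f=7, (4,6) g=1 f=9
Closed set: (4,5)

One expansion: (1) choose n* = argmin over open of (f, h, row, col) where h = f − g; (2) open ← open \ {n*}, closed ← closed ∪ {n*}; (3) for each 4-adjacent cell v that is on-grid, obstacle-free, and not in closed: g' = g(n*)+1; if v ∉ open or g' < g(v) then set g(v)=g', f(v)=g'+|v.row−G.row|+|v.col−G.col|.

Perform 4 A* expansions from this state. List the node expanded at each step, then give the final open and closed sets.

order=[(3,5) → (2,5) → (2,4) → (3,4)]; open=[(1,4) g=4 f=9, (3,3) g=3 f=7, (3,6) g=2 f=9, (4,4) g=1 f=7, (4,6) g=1 f=9]; closed=[(2,4), (2,5), (3,4), (3,5), (4,5)]

step 1: expand (3,5) (f=7, h=6) → closed; open now [(2,5) g=2 f=7, (3,4) g=2 f=7, (3,6) g=2 f=9, (4,4) g=1 f=7, (4,6) g=1 f=9]
step 2: expand (2,5) (f=7, h=5) → closed; open now [(2,4) g=3 f=7, (3,4) g=2 f=7, (3,6) g=2 f=9, (4,4) g=1 f=7, (4,6) g=1 f=9]
step 3: expand (2,4) (f=7, h=4) → closed; open now [(1,4) g=4 f=9, (3,4) g=2 f=7, (3,6) g=2 f=9, (4,4) g=1 f=7, (4,6) g=1 f=9]
step 4: expand (3,4) (f=7, h=5) → closed; open now [(1,4) g=4 f=9, (3,3) g=3 f=7, (3,6) g=2 f=9, (4,4) g=1 f=7, (4,6) g=1 f=9]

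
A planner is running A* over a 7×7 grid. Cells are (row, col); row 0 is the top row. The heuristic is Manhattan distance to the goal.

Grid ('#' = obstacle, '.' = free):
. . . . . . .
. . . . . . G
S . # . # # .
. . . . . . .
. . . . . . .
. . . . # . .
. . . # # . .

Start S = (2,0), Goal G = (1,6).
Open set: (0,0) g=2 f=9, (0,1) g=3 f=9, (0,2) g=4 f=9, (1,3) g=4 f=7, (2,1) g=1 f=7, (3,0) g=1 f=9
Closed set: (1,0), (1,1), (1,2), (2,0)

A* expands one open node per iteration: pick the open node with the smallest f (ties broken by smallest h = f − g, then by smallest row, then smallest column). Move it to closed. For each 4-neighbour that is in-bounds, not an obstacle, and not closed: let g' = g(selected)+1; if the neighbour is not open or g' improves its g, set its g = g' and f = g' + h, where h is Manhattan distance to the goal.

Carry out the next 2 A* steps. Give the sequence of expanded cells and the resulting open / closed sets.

order=[(1,3) → (1,4)]; open=[(0,0) g=2 f=9, (0,1) g=3 f=9, (0,2) g=4 f=9, (0,3) g=5 f=9, (0,4) g=6 f=9, (1,5) g=6 f=7, (2,1) g=1 f=7, (2,3) g=5 f=9, (3,0) g=1 f=9]; closed=[(1,0), (1,1), (1,2), (1,3), (1,4), (2,0)]

step 1: expand (1,3) (f=7, h=3) → closed; open now [(0,0) g=2 f=9, (0,1) g=3 f=9, (0,2) g=4 f=9, (0,3) g=5 f=9, (1,4) g=5 f=7, (2,1) g=1 f=7, (2,3) g=5 f=9, (3,0) g=1 f=9]
step 2: expand (1,4) (f=7, h=2) → closed; open now [(0,0) g=2 f=9, (0,1) g=3 f=9, (0,2) g=4 f=9, (0,3) g=5 f=9, (0,4) g=6 f=9, (1,5) g=6 f=7, (2,1) g=1 f=7, (2,3) g=5 f=9, (3,0) g=1 f=9]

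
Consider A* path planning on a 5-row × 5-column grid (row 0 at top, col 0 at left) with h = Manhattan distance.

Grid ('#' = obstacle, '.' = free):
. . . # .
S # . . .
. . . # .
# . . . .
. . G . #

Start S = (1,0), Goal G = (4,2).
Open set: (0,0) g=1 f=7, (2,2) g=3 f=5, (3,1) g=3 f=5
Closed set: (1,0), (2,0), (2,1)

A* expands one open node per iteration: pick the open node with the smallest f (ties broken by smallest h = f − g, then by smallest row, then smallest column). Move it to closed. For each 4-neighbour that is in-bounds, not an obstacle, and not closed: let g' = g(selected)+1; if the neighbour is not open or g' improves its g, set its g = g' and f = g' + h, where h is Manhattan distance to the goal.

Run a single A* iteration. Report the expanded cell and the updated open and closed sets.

step 1: expand (2,2) (f=5, h=2) → closed; open now [(0,0) g=1 f=7, (1,2) g=4 f=7, (3,1) g=3 f=5, (3,2) g=4 f=5]

expanded=(2,2); open=[(0,0) g=1 f=7, (1,2) g=4 f=7, (3,1) g=3 f=5, (3,2) g=4 f=5]; closed=[(1,0), (2,0), (2,1), (2,2)]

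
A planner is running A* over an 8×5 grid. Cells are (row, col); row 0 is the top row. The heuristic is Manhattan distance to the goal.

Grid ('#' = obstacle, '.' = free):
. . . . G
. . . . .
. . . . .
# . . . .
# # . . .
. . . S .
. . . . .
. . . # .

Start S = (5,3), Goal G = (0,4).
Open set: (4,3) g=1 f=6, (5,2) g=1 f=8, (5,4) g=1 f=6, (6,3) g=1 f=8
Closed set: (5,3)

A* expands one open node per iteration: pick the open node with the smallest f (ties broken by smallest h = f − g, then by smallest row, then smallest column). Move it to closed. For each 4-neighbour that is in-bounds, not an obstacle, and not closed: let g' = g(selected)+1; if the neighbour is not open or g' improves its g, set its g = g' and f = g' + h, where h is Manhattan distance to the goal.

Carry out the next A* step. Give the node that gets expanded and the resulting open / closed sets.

expanded=(4,3); open=[(3,3) g=2 f=6, (4,2) g=2 f=8, (4,4) g=2 f=6, (5,2) g=1 f=8, (5,4) g=1 f=6, (6,3) g=1 f=8]; closed=[(4,3), (5,3)]

step 1: expand (4,3) (f=6, h=5) → closed; open now [(3,3) g=2 f=6, (4,2) g=2 f=8, (4,4) g=2 f=6, (5,2) g=1 f=8, (5,4) g=1 f=6, (6,3) g=1 f=8]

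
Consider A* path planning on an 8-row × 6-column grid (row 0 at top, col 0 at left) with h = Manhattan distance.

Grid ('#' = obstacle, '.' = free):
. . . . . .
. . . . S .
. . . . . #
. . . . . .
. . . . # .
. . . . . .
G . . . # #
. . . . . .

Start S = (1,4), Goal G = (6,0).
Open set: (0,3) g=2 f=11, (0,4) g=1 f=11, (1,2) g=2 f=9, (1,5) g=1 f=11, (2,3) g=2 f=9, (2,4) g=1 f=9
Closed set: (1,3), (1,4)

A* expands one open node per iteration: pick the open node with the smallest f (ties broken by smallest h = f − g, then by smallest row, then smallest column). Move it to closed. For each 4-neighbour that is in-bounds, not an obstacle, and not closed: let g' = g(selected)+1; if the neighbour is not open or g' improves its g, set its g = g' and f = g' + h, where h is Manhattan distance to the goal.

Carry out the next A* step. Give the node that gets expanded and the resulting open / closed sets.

step 1: expand (1,2) (f=9, h=7) → closed; open now [(0,2) g=3 f=11, (0,3) g=2 f=11, (0,4) g=1 f=11, (1,1) g=3 f=9, (1,5) g=1 f=11, (2,2) g=3 f=9, (2,3) g=2 f=9, (2,4) g=1 f=9]

expanded=(1,2); open=[(0,2) g=3 f=11, (0,3) g=2 f=11, (0,4) g=1 f=11, (1,1) g=3 f=9, (1,5) g=1 f=11, (2,2) g=3 f=9, (2,3) g=2 f=9, (2,4) g=1 f=9]; closed=[(1,2), (1,3), (1,4)]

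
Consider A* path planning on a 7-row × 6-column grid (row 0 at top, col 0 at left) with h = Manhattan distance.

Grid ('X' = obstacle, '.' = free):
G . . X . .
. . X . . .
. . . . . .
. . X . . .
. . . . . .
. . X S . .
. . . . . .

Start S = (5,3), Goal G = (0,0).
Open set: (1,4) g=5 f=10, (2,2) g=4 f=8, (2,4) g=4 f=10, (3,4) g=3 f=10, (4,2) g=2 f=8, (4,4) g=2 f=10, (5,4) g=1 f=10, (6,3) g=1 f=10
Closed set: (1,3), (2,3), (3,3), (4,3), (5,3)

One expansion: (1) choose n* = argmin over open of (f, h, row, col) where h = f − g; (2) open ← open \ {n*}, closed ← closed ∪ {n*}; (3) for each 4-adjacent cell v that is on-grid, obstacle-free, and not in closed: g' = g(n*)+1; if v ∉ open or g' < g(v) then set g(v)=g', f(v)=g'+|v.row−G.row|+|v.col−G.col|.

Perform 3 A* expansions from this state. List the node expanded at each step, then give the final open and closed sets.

step 1: expand (2,2) (f=8, h=4) → closed; open now [(1,4) g=5 f=10, (2,1) g=5 f=8, (2,4) g=4 f=10, (3,4) g=3 f=10, (4,2) g=2 f=8, (4,4) g=2 f=10, (5,4) g=1 f=10, (6,3) g=1 f=10]
step 2: expand (2,1) (f=8, h=3) → closed; open now [(1,1) g=6 f=8, (1,4) g=5 f=10, (2,0) g=6 f=8, (2,4) g=4 f=10, (3,1) g=6 f=10, (3,4) g=3 f=10, (4,2) g=2 f=8, (4,4) g=2 f=10, (5,4) g=1 f=10, (6,3) g=1 f=10]
step 3: expand (1,1) (f=8, h=2) → closed; open now [(0,1) g=7 f=8, (1,0) g=7 f=8, (1,4) g=5 f=10, (2,0) g=6 f=8, (2,4) g=4 f=10, (3,1) g=6 f=10, (3,4) g=3 f=10, (4,2) g=2 f=8, (4,4) g=2 f=10, (5,4) g=1 f=10, (6,3) g=1 f=10]

order=[(2,2) → (2,1) → (1,1)]; open=[(0,1) g=7 f=8, (1,0) g=7 f=8, (1,4) g=5 f=10, (2,0) g=6 f=8, (2,4) g=4 f=10, (3,1) g=6 f=10, (3,4) g=3 f=10, (4,2) g=2 f=8, (4,4) g=2 f=10, (5,4) g=1 f=10, (6,3) g=1 f=10]; closed=[(1,1), (1,3), (2,1), (2,2), (2,3), (3,3), (4,3), (5,3)]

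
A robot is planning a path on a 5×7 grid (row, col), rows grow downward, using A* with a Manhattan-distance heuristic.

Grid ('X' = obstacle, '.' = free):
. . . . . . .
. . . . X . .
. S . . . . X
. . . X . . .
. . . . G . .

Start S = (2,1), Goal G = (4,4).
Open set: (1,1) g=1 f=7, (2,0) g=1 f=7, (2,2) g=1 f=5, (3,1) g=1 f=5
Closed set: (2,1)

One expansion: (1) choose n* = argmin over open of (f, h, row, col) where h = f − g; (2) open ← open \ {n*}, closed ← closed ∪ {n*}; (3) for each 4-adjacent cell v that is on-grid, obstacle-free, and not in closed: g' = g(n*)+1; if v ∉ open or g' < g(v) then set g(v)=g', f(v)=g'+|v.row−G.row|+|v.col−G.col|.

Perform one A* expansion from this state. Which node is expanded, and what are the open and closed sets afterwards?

step 1: expand (2,2) (f=5, h=4) → closed; open now [(1,1) g=1 f=7, (1,2) g=2 f=7, (2,0) g=1 f=7, (2,3) g=2 f=5, (3,1) g=1 f=5, (3,2) g=2 f=5]

expanded=(2,2); open=[(1,1) g=1 f=7, (1,2) g=2 f=7, (2,0) g=1 f=7, (2,3) g=2 f=5, (3,1) g=1 f=5, (3,2) g=2 f=5]; closed=[(2,1), (2,2)]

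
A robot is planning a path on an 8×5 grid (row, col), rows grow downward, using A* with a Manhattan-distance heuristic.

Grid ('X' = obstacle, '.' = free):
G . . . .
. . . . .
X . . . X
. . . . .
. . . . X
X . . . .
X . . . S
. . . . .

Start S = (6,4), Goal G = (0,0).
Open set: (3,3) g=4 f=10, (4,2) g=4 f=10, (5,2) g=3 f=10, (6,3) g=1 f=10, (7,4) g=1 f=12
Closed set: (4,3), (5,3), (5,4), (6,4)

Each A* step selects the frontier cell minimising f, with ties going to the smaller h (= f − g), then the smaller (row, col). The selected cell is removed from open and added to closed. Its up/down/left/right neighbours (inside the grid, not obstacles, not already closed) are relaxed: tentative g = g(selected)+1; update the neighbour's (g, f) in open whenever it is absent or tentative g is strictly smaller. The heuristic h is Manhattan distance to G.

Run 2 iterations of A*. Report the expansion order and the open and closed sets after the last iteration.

step 1: expand (3,3) (f=10, h=6) → closed; open now [(2,3) g=5 f=10, (3,2) g=5 f=10, (3,4) g=5 f=12, (4,2) g=4 f=10, (5,2) g=3 f=10, (6,3) g=1 f=10, (7,4) g=1 f=12]
step 2: expand (2,3) (f=10, h=5) → closed; open now [(1,3) g=6 f=10, (2,2) g=6 f=10, (3,2) g=5 f=10, (3,4) g=5 f=12, (4,2) g=4 f=10, (5,2) g=3 f=10, (6,3) g=1 f=10, (7,4) g=1 f=12]

order=[(3,3) → (2,3)]; open=[(1,3) g=6 f=10, (2,2) g=6 f=10, (3,2) g=5 f=10, (3,4) g=5 f=12, (4,2) g=4 f=10, (5,2) g=3 f=10, (6,3) g=1 f=10, (7,4) g=1 f=12]; closed=[(2,3), (3,3), (4,3), (5,3), (5,4), (6,4)]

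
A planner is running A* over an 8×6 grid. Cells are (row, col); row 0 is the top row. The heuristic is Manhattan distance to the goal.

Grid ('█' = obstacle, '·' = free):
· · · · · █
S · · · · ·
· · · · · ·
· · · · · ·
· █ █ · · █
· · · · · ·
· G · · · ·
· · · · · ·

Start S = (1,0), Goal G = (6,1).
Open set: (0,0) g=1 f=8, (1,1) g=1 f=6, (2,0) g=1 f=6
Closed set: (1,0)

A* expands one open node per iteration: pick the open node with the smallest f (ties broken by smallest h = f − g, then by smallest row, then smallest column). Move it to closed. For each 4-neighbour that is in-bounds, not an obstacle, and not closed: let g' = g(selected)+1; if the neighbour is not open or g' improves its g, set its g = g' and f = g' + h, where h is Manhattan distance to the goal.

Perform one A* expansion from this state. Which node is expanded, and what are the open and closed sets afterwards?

step 1: expand (1,1) (f=6, h=5) → closed; open now [(0,0) g=1 f=8, (0,1) g=2 f=8, (1,2) g=2 f=8, (2,0) g=1 f=6, (2,1) g=2 f=6]

expanded=(1,1); open=[(0,0) g=1 f=8, (0,1) g=2 f=8, (1,2) g=2 f=8, (2,0) g=1 f=6, (2,1) g=2 f=6]; closed=[(1,0), (1,1)]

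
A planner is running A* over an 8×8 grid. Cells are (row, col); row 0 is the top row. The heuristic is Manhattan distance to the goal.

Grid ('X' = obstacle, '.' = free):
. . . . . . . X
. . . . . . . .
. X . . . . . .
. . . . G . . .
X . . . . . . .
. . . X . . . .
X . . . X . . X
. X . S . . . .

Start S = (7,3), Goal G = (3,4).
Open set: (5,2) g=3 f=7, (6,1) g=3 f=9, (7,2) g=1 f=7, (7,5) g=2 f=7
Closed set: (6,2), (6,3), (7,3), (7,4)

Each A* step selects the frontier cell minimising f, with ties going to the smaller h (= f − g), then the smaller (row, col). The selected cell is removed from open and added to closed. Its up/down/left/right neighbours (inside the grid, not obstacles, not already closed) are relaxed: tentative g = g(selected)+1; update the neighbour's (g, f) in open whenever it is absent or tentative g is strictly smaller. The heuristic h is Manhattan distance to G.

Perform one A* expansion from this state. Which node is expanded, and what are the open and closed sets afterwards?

expanded=(5,2); open=[(4,2) g=4 f=7, (5,1) g=4 f=9, (6,1) g=3 f=9, (7,2) g=1 f=7, (7,5) g=2 f=7]; closed=[(5,2), (6,2), (6,3), (7,3), (7,4)]

step 1: expand (5,2) (f=7, h=4) → closed; open now [(4,2) g=4 f=7, (5,1) g=4 f=9, (6,1) g=3 f=9, (7,2) g=1 f=7, (7,5) g=2 f=7]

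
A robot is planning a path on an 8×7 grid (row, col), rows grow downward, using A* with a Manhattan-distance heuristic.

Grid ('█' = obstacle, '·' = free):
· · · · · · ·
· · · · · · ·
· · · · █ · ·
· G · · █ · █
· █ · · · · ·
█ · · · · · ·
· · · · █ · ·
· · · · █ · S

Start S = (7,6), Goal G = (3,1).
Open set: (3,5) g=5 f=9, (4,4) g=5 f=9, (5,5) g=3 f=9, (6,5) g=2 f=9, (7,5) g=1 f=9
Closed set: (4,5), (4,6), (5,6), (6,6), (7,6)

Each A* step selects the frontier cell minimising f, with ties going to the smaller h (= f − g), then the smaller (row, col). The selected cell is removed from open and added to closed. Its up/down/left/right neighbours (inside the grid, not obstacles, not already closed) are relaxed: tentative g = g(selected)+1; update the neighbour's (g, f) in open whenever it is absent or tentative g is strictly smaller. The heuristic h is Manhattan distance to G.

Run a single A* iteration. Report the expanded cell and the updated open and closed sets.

step 1: expand (3,5) (f=9, h=4) → closed; open now [(2,5) g=6 f=11, (4,4) g=5 f=9, (5,5) g=3 f=9, (6,5) g=2 f=9, (7,5) g=1 f=9]

expanded=(3,5); open=[(2,5) g=6 f=11, (4,4) g=5 f=9, (5,5) g=3 f=9, (6,5) g=2 f=9, (7,5) g=1 f=9]; closed=[(3,5), (4,5), (4,6), (5,6), (6,6), (7,6)]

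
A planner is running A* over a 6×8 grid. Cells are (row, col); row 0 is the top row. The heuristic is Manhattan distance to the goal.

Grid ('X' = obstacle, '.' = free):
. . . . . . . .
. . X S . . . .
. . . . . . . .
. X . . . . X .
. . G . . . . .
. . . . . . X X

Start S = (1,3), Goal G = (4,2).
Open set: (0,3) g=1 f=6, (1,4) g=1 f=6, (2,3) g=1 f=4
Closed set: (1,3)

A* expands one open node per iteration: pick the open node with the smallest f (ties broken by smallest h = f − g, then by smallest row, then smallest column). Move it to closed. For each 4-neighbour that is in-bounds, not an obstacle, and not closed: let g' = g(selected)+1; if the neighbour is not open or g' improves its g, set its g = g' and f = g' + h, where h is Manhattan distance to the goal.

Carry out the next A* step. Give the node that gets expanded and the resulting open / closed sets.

expanded=(2,3); open=[(0,3) g=1 f=6, (1,4) g=1 f=6, (2,2) g=2 f=4, (2,4) g=2 f=6, (3,3) g=2 f=4]; closed=[(1,3), (2,3)]

step 1: expand (2,3) (f=4, h=3) → closed; open now [(0,3) g=1 f=6, (1,4) g=1 f=6, (2,2) g=2 f=4, (2,4) g=2 f=6, (3,3) g=2 f=4]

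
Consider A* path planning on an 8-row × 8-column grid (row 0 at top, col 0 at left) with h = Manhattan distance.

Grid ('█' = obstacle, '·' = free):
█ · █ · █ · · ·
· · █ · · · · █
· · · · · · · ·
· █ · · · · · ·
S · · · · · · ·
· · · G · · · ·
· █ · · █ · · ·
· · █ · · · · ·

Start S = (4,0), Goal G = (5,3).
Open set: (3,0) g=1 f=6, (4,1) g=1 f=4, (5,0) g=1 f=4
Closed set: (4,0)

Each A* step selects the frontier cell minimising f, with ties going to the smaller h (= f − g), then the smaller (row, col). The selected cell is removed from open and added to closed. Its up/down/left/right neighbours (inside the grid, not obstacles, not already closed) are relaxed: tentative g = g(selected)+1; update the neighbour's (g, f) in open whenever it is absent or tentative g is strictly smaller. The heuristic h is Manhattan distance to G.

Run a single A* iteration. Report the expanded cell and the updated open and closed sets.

step 1: expand (4,1) (f=4, h=3) → closed; open now [(3,0) g=1 f=6, (4,2) g=2 f=4, (5,0) g=1 f=4, (5,1) g=2 f=4]

expanded=(4,1); open=[(3,0) g=1 f=6, (4,2) g=2 f=4, (5,0) g=1 f=4, (5,1) g=2 f=4]; closed=[(4,0), (4,1)]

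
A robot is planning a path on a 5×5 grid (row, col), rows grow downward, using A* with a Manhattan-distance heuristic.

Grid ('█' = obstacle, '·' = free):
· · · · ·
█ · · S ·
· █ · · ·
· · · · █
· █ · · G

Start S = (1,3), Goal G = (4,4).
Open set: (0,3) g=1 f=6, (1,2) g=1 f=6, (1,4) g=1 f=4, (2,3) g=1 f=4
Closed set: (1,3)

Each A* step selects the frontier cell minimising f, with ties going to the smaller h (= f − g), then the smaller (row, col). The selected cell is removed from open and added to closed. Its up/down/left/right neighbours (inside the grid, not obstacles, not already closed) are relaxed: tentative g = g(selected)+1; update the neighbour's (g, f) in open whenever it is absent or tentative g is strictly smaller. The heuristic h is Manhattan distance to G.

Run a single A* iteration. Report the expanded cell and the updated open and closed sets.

step 1: expand (1,4) (f=4, h=3) → closed; open now [(0,3) g=1 f=6, (0,4) g=2 f=6, (1,2) g=1 f=6, (2,3) g=1 f=4, (2,4) g=2 f=4]

expanded=(1,4); open=[(0,3) g=1 f=6, (0,4) g=2 f=6, (1,2) g=1 f=6, (2,3) g=1 f=4, (2,4) g=2 f=4]; closed=[(1,3), (1,4)]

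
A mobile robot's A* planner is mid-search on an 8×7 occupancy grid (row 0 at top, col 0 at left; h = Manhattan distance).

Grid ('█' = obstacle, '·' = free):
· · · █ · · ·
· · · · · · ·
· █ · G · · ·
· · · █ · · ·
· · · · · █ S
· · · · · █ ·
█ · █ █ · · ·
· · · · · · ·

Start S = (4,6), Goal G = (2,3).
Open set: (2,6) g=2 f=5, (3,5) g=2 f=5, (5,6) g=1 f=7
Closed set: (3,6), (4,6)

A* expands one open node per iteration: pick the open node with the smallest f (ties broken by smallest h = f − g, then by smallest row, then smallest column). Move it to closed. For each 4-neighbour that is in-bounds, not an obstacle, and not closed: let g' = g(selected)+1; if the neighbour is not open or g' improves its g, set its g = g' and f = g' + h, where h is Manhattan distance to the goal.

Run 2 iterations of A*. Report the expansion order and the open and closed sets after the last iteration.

step 1: expand (2,6) (f=5, h=3) → closed; open now [(1,6) g=3 f=7, (2,5) g=3 f=5, (3,5) g=2 f=5, (5,6) g=1 f=7]
step 2: expand (2,5) (f=5, h=2) → closed; open now [(1,5) g=4 f=7, (1,6) g=3 f=7, (2,4) g=4 f=5, (3,5) g=2 f=5, (5,6) g=1 f=7]

order=[(2,6) → (2,5)]; open=[(1,5) g=4 f=7, (1,6) g=3 f=7, (2,4) g=4 f=5, (3,5) g=2 f=5, (5,6) g=1 f=7]; closed=[(2,5), (2,6), (3,6), (4,6)]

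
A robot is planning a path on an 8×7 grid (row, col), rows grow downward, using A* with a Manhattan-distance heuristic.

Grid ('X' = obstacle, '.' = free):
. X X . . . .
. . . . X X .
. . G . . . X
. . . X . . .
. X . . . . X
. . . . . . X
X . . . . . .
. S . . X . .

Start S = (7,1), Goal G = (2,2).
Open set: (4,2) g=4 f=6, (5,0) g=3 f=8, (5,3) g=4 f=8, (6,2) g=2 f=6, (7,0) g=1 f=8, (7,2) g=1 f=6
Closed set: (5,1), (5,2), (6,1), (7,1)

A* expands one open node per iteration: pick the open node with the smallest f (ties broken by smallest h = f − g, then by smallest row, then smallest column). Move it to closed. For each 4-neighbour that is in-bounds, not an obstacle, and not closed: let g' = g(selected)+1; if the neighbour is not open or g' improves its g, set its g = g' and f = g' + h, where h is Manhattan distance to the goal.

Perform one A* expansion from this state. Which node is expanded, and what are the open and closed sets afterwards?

step 1: expand (4,2) (f=6, h=2) → closed; open now [(3,2) g=5 f=6, (4,3) g=5 f=8, (5,0) g=3 f=8, (5,3) g=4 f=8, (6,2) g=2 f=6, (7,0) g=1 f=8, (7,2) g=1 f=6]

expanded=(4,2); open=[(3,2) g=5 f=6, (4,3) g=5 f=8, (5,0) g=3 f=8, (5,3) g=4 f=8, (6,2) g=2 f=6, (7,0) g=1 f=8, (7,2) g=1 f=6]; closed=[(4,2), (5,1), (5,2), (6,1), (7,1)]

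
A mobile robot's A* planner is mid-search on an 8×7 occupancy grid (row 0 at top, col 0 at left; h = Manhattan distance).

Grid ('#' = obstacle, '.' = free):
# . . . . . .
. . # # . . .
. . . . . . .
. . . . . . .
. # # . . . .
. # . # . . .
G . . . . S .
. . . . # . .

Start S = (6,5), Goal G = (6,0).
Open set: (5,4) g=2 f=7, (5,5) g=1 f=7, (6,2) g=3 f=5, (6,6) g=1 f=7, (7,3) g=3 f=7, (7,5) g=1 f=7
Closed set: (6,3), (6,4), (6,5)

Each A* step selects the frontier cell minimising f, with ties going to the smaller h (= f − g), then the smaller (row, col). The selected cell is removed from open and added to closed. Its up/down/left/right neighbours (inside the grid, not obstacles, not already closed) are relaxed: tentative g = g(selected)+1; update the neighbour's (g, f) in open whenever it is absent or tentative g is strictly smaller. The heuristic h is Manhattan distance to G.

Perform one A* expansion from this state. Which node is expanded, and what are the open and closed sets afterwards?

step 1: expand (6,2) (f=5, h=2) → closed; open now [(5,2) g=4 f=7, (5,4) g=2 f=7, (5,5) g=1 f=7, (6,1) g=4 f=5, (6,6) g=1 f=7, (7,2) g=4 f=7, (7,3) g=3 f=7, (7,5) g=1 f=7]

expanded=(6,2); open=[(5,2) g=4 f=7, (5,4) g=2 f=7, (5,5) g=1 f=7, (6,1) g=4 f=5, (6,6) g=1 f=7, (7,2) g=4 f=7, (7,3) g=3 f=7, (7,5) g=1 f=7]; closed=[(6,2), (6,3), (6,4), (6,5)]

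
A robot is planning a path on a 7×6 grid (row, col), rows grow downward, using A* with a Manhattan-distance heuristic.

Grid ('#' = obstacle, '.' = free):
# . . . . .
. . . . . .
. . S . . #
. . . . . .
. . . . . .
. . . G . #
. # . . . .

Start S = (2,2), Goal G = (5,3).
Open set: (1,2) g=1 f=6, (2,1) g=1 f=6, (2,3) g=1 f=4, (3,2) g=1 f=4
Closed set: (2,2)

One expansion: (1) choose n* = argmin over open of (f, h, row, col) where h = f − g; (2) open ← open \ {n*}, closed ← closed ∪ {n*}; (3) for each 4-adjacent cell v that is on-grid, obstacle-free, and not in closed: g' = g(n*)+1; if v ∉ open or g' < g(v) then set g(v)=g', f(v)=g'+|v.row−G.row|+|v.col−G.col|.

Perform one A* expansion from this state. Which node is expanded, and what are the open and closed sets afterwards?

expanded=(2,3); open=[(1,2) g=1 f=6, (1,3) g=2 f=6, (2,1) g=1 f=6, (2,4) g=2 f=6, (3,2) g=1 f=4, (3,3) g=2 f=4]; closed=[(2,2), (2,3)]

step 1: expand (2,3) (f=4, h=3) → closed; open now [(1,2) g=1 f=6, (1,3) g=2 f=6, (2,1) g=1 f=6, (2,4) g=2 f=6, (3,2) g=1 f=4, (3,3) g=2 f=4]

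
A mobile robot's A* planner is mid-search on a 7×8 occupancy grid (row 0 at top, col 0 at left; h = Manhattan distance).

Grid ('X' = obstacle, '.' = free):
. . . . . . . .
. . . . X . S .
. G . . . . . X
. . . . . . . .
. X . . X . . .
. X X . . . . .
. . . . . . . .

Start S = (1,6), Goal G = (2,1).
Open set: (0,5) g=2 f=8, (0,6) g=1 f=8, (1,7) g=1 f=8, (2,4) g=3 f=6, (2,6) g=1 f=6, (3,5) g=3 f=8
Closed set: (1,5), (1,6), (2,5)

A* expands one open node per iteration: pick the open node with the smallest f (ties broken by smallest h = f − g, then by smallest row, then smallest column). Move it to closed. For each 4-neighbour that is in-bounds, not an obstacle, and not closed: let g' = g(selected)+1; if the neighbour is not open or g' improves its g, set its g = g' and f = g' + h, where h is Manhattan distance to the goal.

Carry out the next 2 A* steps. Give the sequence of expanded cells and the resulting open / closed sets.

order=[(2,4) → (2,3)]; open=[(0,5) g=2 f=8, (0,6) g=1 f=8, (1,3) g=5 f=8, (1,7) g=1 f=8, (2,2) g=5 f=6, (2,6) g=1 f=6, (3,3) g=5 f=8, (3,4) g=4 f=8, (3,5) g=3 f=8]; closed=[(1,5), (1,6), (2,3), (2,4), (2,5)]

step 1: expand (2,4) (f=6, h=3) → closed; open now [(0,5) g=2 f=8, (0,6) g=1 f=8, (1,7) g=1 f=8, (2,3) g=4 f=6, (2,6) g=1 f=6, (3,4) g=4 f=8, (3,5) g=3 f=8]
step 2: expand (2,3) (f=6, h=2) → closed; open now [(0,5) g=2 f=8, (0,6) g=1 f=8, (1,3) g=5 f=8, (1,7) g=1 f=8, (2,2) g=5 f=6, (2,6) g=1 f=6, (3,3) g=5 f=8, (3,4) g=4 f=8, (3,5) g=3 f=8]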